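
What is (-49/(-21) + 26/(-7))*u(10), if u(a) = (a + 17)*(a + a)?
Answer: -5220/7 ≈ -745.71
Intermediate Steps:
u(a) = 2*a*(17 + a) (u(a) = (17 + a)*(2*a) = 2*a*(17 + a))
(-49/(-21) + 26/(-7))*u(10) = (-49/(-21) + 26/(-7))*(2*10*(17 + 10)) = (-49*(-1/21) + 26*(-⅐))*(2*10*27) = (7/3 - 26/7)*540 = -29/21*540 = -5220/7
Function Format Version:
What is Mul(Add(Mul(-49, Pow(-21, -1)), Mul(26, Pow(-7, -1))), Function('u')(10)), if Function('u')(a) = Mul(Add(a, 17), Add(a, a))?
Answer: Rational(-5220, 7) ≈ -745.71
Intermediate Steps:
Function('u')(a) = Mul(2, a, Add(17, a)) (Function('u')(a) = Mul(Add(17, a), Mul(2, a)) = Mul(2, a, Add(17, a)))
Mul(Add(Mul(-49, Pow(-21, -1)), Mul(26, Pow(-7, -1))), Function('u')(10)) = Mul(Add(Mul(-49, Pow(-21, -1)), Mul(26, Pow(-7, -1))), Mul(2, 10, Add(17, 10))) = Mul(Add(Mul(-49, Rational(-1, 21)), Mul(26, Rational(-1, 7))), Mul(2, 10, 27)) = Mul(Add(Rational(7, 3), Rational(-26, 7)), 540) = Mul(Rational(-29, 21), 540) = Rational(-5220, 7)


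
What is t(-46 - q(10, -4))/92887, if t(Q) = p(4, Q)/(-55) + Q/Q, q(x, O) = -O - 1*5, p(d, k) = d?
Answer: 51/5108785 ≈ 9.9828e-6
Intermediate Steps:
q(x, O) = -5 - O (q(x, O) = -O - 5 = -5 - O)
t(Q) = 51/55 (t(Q) = 4/(-55) + Q/Q = 4*(-1/55) + 1 = -4/55 + 1 = 51/55)
t(-46 - q(10, -4))/92887 = (51/55)/92887 = (51/55)*(1/92887) = 51/5108785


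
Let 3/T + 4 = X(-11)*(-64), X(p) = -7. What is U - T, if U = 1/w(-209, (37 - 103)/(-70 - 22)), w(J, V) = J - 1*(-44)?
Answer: -313/24420 ≈ -0.012817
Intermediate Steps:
w(J, V) = 44 + J (w(J, V) = J + 44 = 44 + J)
U = -1/165 (U = 1/(44 - 209) = 1/(-165) = -1/165 ≈ -0.0060606)
T = 1/148 (T = 3/(-4 - 7*(-64)) = 3/(-4 + 448) = 3/444 = 3*(1/444) = 1/148 ≈ 0.0067568)
U - T = -1/165 - 1*1/148 = -1/165 - 1/148 = -313/24420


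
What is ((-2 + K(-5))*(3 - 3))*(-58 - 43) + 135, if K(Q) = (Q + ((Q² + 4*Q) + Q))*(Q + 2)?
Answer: 135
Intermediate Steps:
K(Q) = (2 + Q)*(Q² + 6*Q) (K(Q) = (Q + (Q² + 5*Q))*(2 + Q) = (Q² + 6*Q)*(2 + Q) = (2 + Q)*(Q² + 6*Q))
((-2 + K(-5))*(3 - 3))*(-58 - 43) + 135 = ((-2 - 5*(12 + (-5)² + 8*(-5)))*(3 - 3))*(-58 - 43) + 135 = ((-2 - 5*(12 + 25 - 40))*0)*(-101) + 135 = ((-2 - 5*(-3))*0)*(-101) + 135 = ((-2 + 15)*0)*(-101) + 135 = (13*0)*(-101) + 135 = 0*(-101) + 135 = 0 + 135 = 135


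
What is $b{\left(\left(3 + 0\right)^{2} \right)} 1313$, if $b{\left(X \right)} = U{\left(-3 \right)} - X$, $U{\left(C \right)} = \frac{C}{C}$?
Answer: $-10504$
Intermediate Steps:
$U{\left(C \right)} = 1$
$b{\left(X \right)} = 1 - X$
$b{\left(\left(3 + 0\right)^{2} \right)} 1313 = \left(1 - \left(3 + 0\right)^{2}\right) 1313 = \left(1 - 3^{2}\right) 1313 = \left(1 - 9\right) 1313 = \left(-8\right) 1313 = -10504$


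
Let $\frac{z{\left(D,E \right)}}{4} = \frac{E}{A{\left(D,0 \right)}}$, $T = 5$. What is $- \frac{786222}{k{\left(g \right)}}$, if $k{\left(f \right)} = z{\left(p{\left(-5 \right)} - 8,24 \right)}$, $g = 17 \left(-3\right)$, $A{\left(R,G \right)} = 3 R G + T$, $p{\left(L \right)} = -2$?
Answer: $- \frac{655185}{16} \approx -40949.0$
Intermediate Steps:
$A{\left(R,G \right)} = 5 + 3 G R$ ($A{\left(R,G \right)} = 3 R G + 5 = 3 G R + 5 = 5 + 3 G R$)
$g = -51$
$z{\left(D,E \right)} = \frac{4 E}{5}$ ($z{\left(D,E \right)} = 4 \frac{E}{5 + 3 \cdot 0 D} = 4 \frac{E}{5 + 0} = 4 \frac{E}{5} = \frac{4 E}{5}$)
$k{\left(f \right)} = \frac{96}{5}$ ($k{\left(f \right)} = \frac{4}{5} \cdot 24 = \frac{96}{5}$)
$- \frac{786222}{k{\left(g \right)}} = - \frac{786222}{\frac{96}{5}} = \left(-786222\right) \frac{5}{96} = - \frac{655185}{16}$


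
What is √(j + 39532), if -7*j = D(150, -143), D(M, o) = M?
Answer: √1936018/7 ≈ 198.77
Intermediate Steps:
j = -150/7 (j = -⅐*150 = -150/7 ≈ -21.429)
√(j + 39532) = √(-150/7 + 39532) = √(276574/7) = √1936018/7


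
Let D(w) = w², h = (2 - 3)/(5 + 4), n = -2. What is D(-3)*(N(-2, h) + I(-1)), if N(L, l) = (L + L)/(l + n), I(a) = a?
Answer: 153/19 ≈ 8.0526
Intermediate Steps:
h = -⅑ (h = -1/9 = -1*⅑ = -⅑ ≈ -0.11111)
N(L, l) = 2*L/(-2 + l) (N(L, l) = (L + L)/(l - 2) = (2*L)/(-2 + l) = 2*L/(-2 + l))
D(-3)*(N(-2, h) + I(-1)) = (-3)²*(2*(-2)/(-2 - ⅑) - 1) = 9*(2*(-2)/(-19/9) - 1) = 9*(2*(-2)*(-9/19) - 1) = 9*(36/19 - 1) = 9*(17/19) = 153/19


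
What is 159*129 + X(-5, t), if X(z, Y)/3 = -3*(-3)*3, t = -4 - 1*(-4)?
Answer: 20592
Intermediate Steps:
t = 0 (t = -4 + 4 = 0)
X(z, Y) = 81 (X(z, Y) = 3*(-3*(-3)*3) = 3*(9*3) = 3*27 = 81)
159*129 + X(-5, t) = 159*129 + 81 = 20511 + 81 = 20592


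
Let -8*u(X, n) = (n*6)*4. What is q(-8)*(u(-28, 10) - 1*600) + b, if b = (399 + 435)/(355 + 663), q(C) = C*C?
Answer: -20522463/509 ≈ -40319.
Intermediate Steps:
u(X, n) = -3*n (u(X, n) = -n*6*4/8 = -6*n*4/8 = -3*n)
q(C) = C**2
b = 417/509 (b = 834/1018 = 834*(1/1018) = 417/509 ≈ 0.81925)
q(-8)*(u(-28, 10) - 1*600) + b = (-8)**2*(-3*10 - 1*600) + 417/509 = 64*(-30 - 600) + 417/509 = 64*(-630) + 417/509 = -40320 + 417/509 = -20522463/509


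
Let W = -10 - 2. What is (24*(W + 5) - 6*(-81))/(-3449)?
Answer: -318/3449 ≈ -0.092201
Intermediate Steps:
W = -12
(24*(W + 5) - 6*(-81))/(-3449) = (24*(-12 + 5) - 6*(-81))/(-3449) = (24*(-7) - 1*(-486))*(-1/3449) = (-168 + 486)*(-1/3449) = 318*(-1/3449) = -318/3449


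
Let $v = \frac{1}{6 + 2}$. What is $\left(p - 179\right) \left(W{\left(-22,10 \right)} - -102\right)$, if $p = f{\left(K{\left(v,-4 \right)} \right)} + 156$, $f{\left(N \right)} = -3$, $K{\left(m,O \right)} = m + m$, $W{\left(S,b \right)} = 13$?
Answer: $-2990$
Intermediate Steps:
$v = \frac{1}{8} \approx 0.125$
$K{\left(m,O \right)} = 2 m$
$p = 153$ ($p = -3 + 156 = 153$)
$\left(p - 179\right) \left(W{\left(-22,10 \right)} - -102\right) = \left(153 - 179\right) \left(13 - -102\right) = - 26 \left(13 + \left(-47 + 149\right)\right) = - 26 \left(13 + 102\right) = \left(-26\right) 115 = -2990$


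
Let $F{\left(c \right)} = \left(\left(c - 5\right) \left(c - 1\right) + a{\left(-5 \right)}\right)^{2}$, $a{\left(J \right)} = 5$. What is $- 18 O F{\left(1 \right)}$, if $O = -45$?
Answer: $20250$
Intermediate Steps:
$F{\left(c \right)} = \left(5 + \left(-1 + c\right) \left(-5 + c\right)\right)^{2}$ ($F{\left(c \right)} = \left(\left(c - 5\right) \left(c - 1\right) + 5\right)^{2} = \left(\left(-5 + c\right) \left(-1 + c\right) + 5\right)^{2} = \left(\left(-1 + c\right) \left(-5 + c\right) + 5\right)^{2} = \left(5 + \left(-1 + c\right) \left(-5 + c\right)\right)^{2}$)
$- 18 O F{\left(1 \right)} = \left(-18\right) \left(-45\right) \left(10 + 1^{2} - 6\right)^{2} = 810 \left(10 + 1 - 6\right)^{2} = 810 \cdot 5^{2} = 810 \cdot 25 = 20250$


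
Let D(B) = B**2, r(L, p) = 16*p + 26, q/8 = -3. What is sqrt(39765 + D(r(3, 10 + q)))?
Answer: sqrt(78969) ≈ 281.01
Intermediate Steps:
q = -24 (q = 8*(-3) = -24)
r(L, p) = 26 + 16*p
sqrt(39765 + D(r(3, 10 + q))) = sqrt(39765 + (26 + 16*(10 - 24))**2) = sqrt(39765 + (26 + 16*(-14))**2) = sqrt(39765 + (26 - 224)**2) = sqrt(39765 + (-198)**2) = sqrt(39765 + 39204) = sqrt(78969)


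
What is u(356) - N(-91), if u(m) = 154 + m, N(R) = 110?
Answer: 400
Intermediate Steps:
u(356) - N(-91) = (154 + 356) - 1*110 = 510 - 110 = 400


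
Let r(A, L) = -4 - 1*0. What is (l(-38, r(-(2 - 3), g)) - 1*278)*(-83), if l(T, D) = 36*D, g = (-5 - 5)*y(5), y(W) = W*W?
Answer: 35026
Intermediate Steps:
y(W) = W**2
g = -250 (g = (-5 - 5)*5**2 = -10*25 = -250)
r(A, L) = -4 (r(A, L) = -4 + 0 = -4)
(l(-38, r(-(2 - 3), g)) - 1*278)*(-83) = (36*(-4) - 1*278)*(-83) = (-144 - 278)*(-83) = -422*(-83) = 35026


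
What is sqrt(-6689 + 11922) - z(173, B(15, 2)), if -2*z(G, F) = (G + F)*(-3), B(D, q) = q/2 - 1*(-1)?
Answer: -525/2 + sqrt(5233) ≈ -190.16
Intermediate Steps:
B(D, q) = 1 + q/2 (B(D, q) = q*(1/2) + 1 = q/2 + 1 = 1 + q/2)
z(G, F) = 3*F/2 + 3*G/2 (z(G, F) = -(G + F)*(-3)/2 = -(F + G)*(-3)/2 = -(-3*F - 3*G)/2 = 3*F/2 + 3*G/2)
sqrt(-6689 + 11922) - z(173, B(15, 2)) = sqrt(-6689 + 11922) - (3*(1 + (1/2)*2)/2 + (3/2)*173) = sqrt(5233) - (3*(1 + 1)/2 + 519/2) = sqrt(5233) - ((3/2)*2 + 519/2) = sqrt(5233) - (3 + 519/2) = sqrt(5233) - 1*525/2 = sqrt(5233) - 525/2 = -525/2 + sqrt(5233)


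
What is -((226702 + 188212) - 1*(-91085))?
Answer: -505999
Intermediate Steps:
-((226702 + 188212) - 1*(-91085)) = -(414914 + 91085) = -1*505999 = -505999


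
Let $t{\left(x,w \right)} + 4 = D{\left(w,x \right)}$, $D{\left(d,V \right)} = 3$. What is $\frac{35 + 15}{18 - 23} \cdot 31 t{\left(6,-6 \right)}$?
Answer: $310$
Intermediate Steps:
$t{\left(x,w \right)} = -1$ ($t{\left(x,w \right)} = -4 + 3 = -1$)
$\frac{35 + 15}{18 - 23} \cdot 31 t{\left(6,-6 \right)} = \frac{35 + 15}{18 - 23} \cdot 31 \left(-1\right) = \frac{50}{18 - 23} \cdot 31 \left(-1\right) = \frac{50}{-5} \cdot 31 \left(-1\right) = 50 \left(- \frac{1}{5}\right) 31 \left(-1\right) = \left(-10\right) 31 \left(-1\right) = \left(-310\right) \left(-1\right) = 310$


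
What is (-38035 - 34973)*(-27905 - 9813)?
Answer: 2753715744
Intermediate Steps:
(-38035 - 34973)*(-27905 - 9813) = -73008*(-37718) = 2753715744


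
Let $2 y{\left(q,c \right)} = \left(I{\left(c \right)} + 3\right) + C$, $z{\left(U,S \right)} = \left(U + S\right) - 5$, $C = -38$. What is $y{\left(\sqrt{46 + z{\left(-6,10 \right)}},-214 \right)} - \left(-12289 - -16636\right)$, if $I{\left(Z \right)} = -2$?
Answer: $- \frac{8731}{2} \approx -4365.5$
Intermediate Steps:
$z{\left(U,S \right)} = -5 + S + U$ ($z{\left(U,S \right)} = \left(S + U\right) - 5 = -5 + S + U$)
$y{\left(q,c \right)} = - \frac{37}{2}$ ($y{\left(q,c \right)} = \frac{\left(-2 + 3\right) - 38}{2} = \frac{1 - 38}{2} = \frac{1}{2} \left(-37\right) = - \frac{37}{2}$)
$y{\left(\sqrt{46 + z{\left(-6,10 \right)}},-214 \right)} - \left(-12289 - -16636\right) = - \frac{37}{2} - \left(-12289 - -16636\right) = - \frac{37}{2} - \left(-12289 + 16636\right) = - \frac{37}{2} - 4347 = - \frac{8731}{2}$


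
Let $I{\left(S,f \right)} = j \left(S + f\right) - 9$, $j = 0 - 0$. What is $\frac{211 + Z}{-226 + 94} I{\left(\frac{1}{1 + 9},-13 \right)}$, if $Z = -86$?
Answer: $\frac{375}{44} \approx 8.5227$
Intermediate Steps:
$j = 0$ ($j = 0 + 0 = 0$)
$I{\left(S,f \right)} = -9$ ($I{\left(S,f \right)} = 0 \left(S + f\right) - 9 = 0 - 9 = -9$)
$\frac{211 + Z}{-226 + 94} I{\left(\frac{1}{1 + 9},-13 \right)} = \frac{211 - 86}{-226 + 94} \left(-9\right) = \frac{125}{-132} \left(-9\right) = 125 \left(- \frac{1}{132}\right) \left(-9\right) = \left(- \frac{125}{132}\right) \left(-9\right) = \frac{375}{44}$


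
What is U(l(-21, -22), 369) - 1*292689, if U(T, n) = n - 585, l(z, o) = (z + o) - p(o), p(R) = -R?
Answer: -292905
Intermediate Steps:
l(z, o) = z + 2*o (l(z, o) = (z + o) - (-1)*o = (o + z) + o = z + 2*o)
U(T, n) = -585 + n
U(l(-21, -22), 369) - 1*292689 = (-585 + 369) - 1*292689 = -216 - 292689 = -292905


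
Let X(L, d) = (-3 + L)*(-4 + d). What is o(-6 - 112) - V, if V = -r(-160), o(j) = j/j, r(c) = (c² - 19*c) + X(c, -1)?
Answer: 29456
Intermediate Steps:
X(L, d) = (-4 + d)*(-3 + L)
r(c) = 15 + c² - 24*c (r(c) = (c² - 19*c) + (12 - 4*c - 3*(-1) + c*(-1)) = (c² - 19*c) + (12 - 4*c + 3 - c) = (c² - 19*c) + (15 - 5*c) = 15 + c² - 24*c)
o(j) = 1
V = -29455 (V = -(15 + (-160)² - 24*(-160)) = -(15 + 25600 + 3840) = -1*29455 = -29455)
o(-6 - 112) - V = 1 - 1*(-29455) = 1 + 29455 = 29456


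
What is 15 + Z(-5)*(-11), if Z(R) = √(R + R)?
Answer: 15 - 11*I*√10 ≈ 15.0 - 34.785*I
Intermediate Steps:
Z(R) = √2*√R (Z(R) = √(2*R) = √2*√R)
15 + Z(-5)*(-11) = 15 + (√2*√(-5))*(-11) = 15 + (√2*(I*√5))*(-11) = 15 + (I*√10)*(-11) = 15 - 11*I*√10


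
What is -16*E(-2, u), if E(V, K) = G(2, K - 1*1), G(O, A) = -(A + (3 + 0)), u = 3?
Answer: 80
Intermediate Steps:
G(O, A) = -3 - A (G(O, A) = -(A + 3) = -(3 + A) = -3 - A)
E(V, K) = -2 - K (E(V, K) = -3 - (K - 1*1) = -3 - (K - 1) = -3 - (-1 + K) = -3 + (1 - K) = -2 - K)
-16*E(-2, u) = -16*(-2 - 1*3) = -16*(-2 - 3) = -16*(-5) = 80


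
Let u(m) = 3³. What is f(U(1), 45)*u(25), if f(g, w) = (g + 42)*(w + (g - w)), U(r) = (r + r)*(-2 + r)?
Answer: -2160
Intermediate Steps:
U(r) = 2*r*(-2 + r) (U(r) = (2*r)*(-2 + r) = 2*r*(-2 + r))
u(m) = 27
f(g, w) = g*(42 + g) (f(g, w) = (42 + g)*g = g*(42 + g))
f(U(1), 45)*u(25) = ((2*1*(-2 + 1))*(42 + 2*1*(-2 + 1)))*27 = ((2*1*(-1))*(42 + 2*1*(-1)))*27 = -2*(42 - 2)*27 = -2*40*27 = -80*27 = -2160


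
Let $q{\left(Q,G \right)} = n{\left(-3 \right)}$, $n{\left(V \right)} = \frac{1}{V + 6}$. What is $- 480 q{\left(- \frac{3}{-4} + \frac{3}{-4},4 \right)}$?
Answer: $-160$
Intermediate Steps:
$n{\left(V \right)} = \frac{1}{6 + V}$
$q{\left(Q,G \right)} = \frac{1}{3}$ ($q{\left(Q,G \right)} = \frac{1}{6 - 3} = \frac{1}{3}$)
$- 480 q{\left(- \frac{3}{-4} + \frac{3}{-4},4 \right)} = \left(-480\right) \frac{1}{3} = -160$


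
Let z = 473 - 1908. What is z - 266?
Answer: -1701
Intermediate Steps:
z = -1435
z - 266 = -1435 - 266 = -1701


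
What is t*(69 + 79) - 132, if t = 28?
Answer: 4012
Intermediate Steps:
t*(69 + 79) - 132 = 28*(69 + 79) - 132 = 28*148 - 132 = 4144 - 132 = 4012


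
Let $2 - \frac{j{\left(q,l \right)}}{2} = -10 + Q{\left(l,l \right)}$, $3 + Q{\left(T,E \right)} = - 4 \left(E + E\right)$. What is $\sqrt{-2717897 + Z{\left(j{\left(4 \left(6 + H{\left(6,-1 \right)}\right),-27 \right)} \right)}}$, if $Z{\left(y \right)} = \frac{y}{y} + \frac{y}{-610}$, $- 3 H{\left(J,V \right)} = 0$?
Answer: $\frac{i \sqrt{252832214095}}{305} \approx 1648.6 i$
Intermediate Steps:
$Q{\left(T,E \right)} = -3 - 8 E$ ($Q{\left(T,E \right)} = -3 - 4 \left(E + E\right) = -3 - 4 \cdot 2 E = -3 - 8 E$)
$H{\left(J,V \right)} = 0$ ($H{\left(J,V \right)} = \left(- \frac{1}{3}\right) 0 = 0$)
$j{\left(q,l \right)} = 30 + 16 l$ ($j{\left(q,l \right)} = 4 - 2 \left(-10 - \left(3 + 8 l\right)\right) = 4 - 2 \left(-13 - 8 l\right) = 4 + \left(26 + 16 l\right) = 30 + 16 l$)
$Z{\left(y \right)} = 1 - \frac{y}{610}$ ($Z{\left(y \right)} = 1 + y \left(- \frac{1}{610}\right) = 1 - \frac{y}{610}$)
$\sqrt{-2717897 + Z{\left(j{\left(4 \left(6 + H{\left(6,-1 \right)}\right),-27 \right)} \right)}} = \sqrt{-2717897 + \left(1 - \frac{30 + 16 \left(-27\right)}{610}\right)} = \sqrt{-2717897 + \left(1 - \frac{30 - 432}{610}\right)} = \sqrt{-2717897 + \left(1 - - \frac{201}{305}\right)} = \sqrt{-2717897 + \left(1 + \frac{201}{305}\right)} = \sqrt{-2717897 + \frac{506}{305}} = \sqrt{- \frac{828958079}{305}} = \frac{i \sqrt{252832214095}}{305}$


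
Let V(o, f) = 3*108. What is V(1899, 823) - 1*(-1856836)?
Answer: 1857160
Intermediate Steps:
V(o, f) = 324
V(1899, 823) - 1*(-1856836) = 324 - 1*(-1856836) = 324 + 1856836 = 1857160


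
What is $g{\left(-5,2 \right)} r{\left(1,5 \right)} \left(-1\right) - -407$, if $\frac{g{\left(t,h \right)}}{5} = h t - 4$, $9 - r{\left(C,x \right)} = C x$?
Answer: $687$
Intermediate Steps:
$r{\left(C,x \right)} = 9 - C x$
$g{\left(t,h \right)} = -20 + 5 h t$ ($g{\left(t,h \right)} = 5 \left(h t - 4\right) = 5 \left(-4 + h t\right) = -20 + 5 h t$)
$g{\left(-5,2 \right)} r{\left(1,5 \right)} \left(-1\right) - -407 = \left(-20 + 5 \cdot 2 \left(-5\right)\right) \left(9 - 1 \cdot 5\right) \left(-1\right) - -407 = \left(-20 - 50\right) \left(9 - 5\right) \left(-1\right) + 407 = \left(-70\right) 4 \left(-1\right) + 407 = \left(-280\right) \left(-1\right) + 407 = 280 + 407 = 687$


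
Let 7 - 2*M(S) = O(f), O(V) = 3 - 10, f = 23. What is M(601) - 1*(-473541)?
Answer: 473548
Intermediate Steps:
O(V) = -7
M(S) = 7 (M(S) = 7/2 - 1/2*(-7) = 7/2 + 7/2 = 7)
M(601) - 1*(-473541) = 7 - 1*(-473541) = 7 + 473541 = 473548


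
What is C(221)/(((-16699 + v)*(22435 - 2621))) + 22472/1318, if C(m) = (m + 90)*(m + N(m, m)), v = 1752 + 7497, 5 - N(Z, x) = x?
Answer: 331718650011/19455564740 ≈ 17.050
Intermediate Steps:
N(Z, x) = 5 - x
v = 9249
C(m) = 450 + 5*m (C(m) = (m + 90)*(m + (5 - m)) = (90 + m)*5 = 450 + 5*m)
C(221)/(((-16699 + v)*(22435 - 2621))) + 22472/1318 = (450 + 5*221)/(((-16699 + 9249)*(22435 - 2621))) + 22472/1318 = (450 + 1105)/((-7450*19814)) + 22472*(1/1318) = 1555/(-147614300) + 11236/659 = 1555*(-1/147614300) + 11236/659 = -311/29522860 + 11236/659 = 331718650011/19455564740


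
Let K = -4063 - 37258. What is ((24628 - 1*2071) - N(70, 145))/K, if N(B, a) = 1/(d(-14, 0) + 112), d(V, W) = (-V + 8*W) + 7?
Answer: -3000080/5495693 ≈ -0.54590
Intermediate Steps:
d(V, W) = 7 - V + 8*W
K = -41321
N(B, a) = 1/133 (N(B, a) = 1/((7 - 1*(-14) + 8*0) + 112) = 1/((7 + 14 + 0) + 112) = 1/(21 + 112) = 1/133)
((24628 - 1*2071) - N(70, 145))/K = ((24628 - 1*2071) - 1*1/133)/(-41321) = ((24628 - 2071) - 1/133)*(-1/41321) = (22557 - 1/133)*(-1/41321) = (3000080/133)*(-1/41321) = -3000080/5495693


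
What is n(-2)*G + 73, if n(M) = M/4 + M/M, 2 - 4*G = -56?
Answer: 321/4 ≈ 80.250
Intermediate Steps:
G = 29/2 (G = 1/2 - 1/4*(-56) = 1/2 + 14 = 29/2 ≈ 14.500)
n(M) = 1 + M/4 (n(M) = M*(1/4) + 1 = M/4 + 1 = 1 + M/4)
n(-2)*G + 73 = (1 + (1/4)*(-2))*(29/2) + 73 = (1 - 1/2)*(29/2) + 73 = (1/2)*(29/2) + 73 = 29/4 + 73 = 321/4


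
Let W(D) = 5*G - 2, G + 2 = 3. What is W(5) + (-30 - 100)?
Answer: -127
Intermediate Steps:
G = 1 (G = -2 + 3 = 1)
W(D) = 3 (W(D) = 5*1 - 2 = 5 - 2 = 3)
W(5) + (-30 - 100) = 3 + (-30 - 100) = 3 - 130 = -127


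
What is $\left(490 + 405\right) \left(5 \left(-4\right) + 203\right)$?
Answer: $163785$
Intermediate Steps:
$\left(490 + 405\right) \left(5 \left(-4\right) + 203\right) = 895 \left(-20 + 203\right) = 895 \cdot 183 = 163785$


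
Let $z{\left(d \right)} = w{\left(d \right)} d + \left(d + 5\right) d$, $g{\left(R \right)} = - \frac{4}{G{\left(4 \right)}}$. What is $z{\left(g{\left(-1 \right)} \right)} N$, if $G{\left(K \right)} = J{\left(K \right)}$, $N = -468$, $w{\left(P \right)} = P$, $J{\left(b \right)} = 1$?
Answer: $-5616$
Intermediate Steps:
$G{\left(K \right)} = 1$
$g{\left(R \right)} = -4$ ($g{\left(R \right)} = - \frac{4}{1} = \left(-4\right) 1 = -4$)
$z{\left(d \right)} = d^{2} + d \left(5 + d\right)$ ($z{\left(d \right)} = d d + \left(d + 5\right) d = d^{2} + \left(5 + d\right) d = d^{2} + d \left(5 + d\right)$)
$z{\left(g{\left(-1 \right)} \right)} N = - 4 \left(5 + 2 \left(-4\right)\right) \left(-468\right) = - 4 \left(5 - 8\right) \left(-468\right) = \left(-4\right) \left(-3\right) \left(-468\right) = 12 \left(-468\right) = -5616$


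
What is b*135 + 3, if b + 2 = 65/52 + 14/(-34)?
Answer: -10461/68 ≈ -153.84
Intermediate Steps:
b = -79/68 (b = -2 + (65/52 + 14/(-34)) = -2 + (65*(1/52) + 14*(-1/34)) = -2 + (5/4 - 7/17) = -2 + 57/68 = -79/68 ≈ -1.1618)
b*135 + 3 = -79/68*135 + 3 = -10665/68 + 3 = -10461/68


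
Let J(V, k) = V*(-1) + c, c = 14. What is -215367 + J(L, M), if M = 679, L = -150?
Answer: -215203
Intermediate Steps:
J(V, k) = 14 - V (J(V, k) = V*(-1) + 14 = -V + 14 = 14 - V)
-215367 + J(L, M) = -215367 + (14 - 1*(-150)) = -215367 + (14 + 150) = -215367 + 164 = -215203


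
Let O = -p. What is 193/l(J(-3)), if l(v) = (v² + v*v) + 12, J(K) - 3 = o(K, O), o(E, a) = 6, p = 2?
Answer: 193/174 ≈ 1.1092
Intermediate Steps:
O = -2 (O = -1*2 = -2)
J(K) = 9 (J(K) = 3 + 6 = 9)
l(v) = 12 + 2*v² (l(v) = (v² + v²) + 12 = 2*v² + 12 = 12 + 2*v²)
193/l(J(-3)) = 193/(12 + 2*9²) = 193/(12 + 2*81) = 193/(12 + 162) = 193/174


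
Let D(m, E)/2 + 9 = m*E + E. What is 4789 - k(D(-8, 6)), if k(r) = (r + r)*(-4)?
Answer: 3973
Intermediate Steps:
D(m, E) = -18 + 2*E + 2*E*m (D(m, E) = -18 + 2*(m*E + E) = -18 + 2*(E*m + E) = -18 + 2*(E + E*m) = -18 + (2*E + 2*E*m) = -18 + 2*E + 2*E*m)
k(r) = -8*r (k(r) = (2*r)*(-4) = -8*r)
4789 - k(D(-8, 6)) = 4789 - (-8)*(-18 + 2*6 + 2*6*(-8)) = 4789 - (-8)*(-18 + 12 - 96) = 4789 - (-8)*(-102) = 4789 - 1*816 = 4789 - 816 = 3973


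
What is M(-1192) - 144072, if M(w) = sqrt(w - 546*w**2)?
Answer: -144072 + 2*I*sqrt(193948234) ≈ -1.4407e+5 + 27853.0*I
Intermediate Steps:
M(-1192) - 144072 = sqrt(-1192*(1 - 546*(-1192))) - 144072 = sqrt(-1192*(1 + 650832)) - 144072 = sqrt(-1192*650833) - 144072 = sqrt(-775792936) - 144072 = 2*I*sqrt(193948234) - 144072 = -144072 + 2*I*sqrt(193948234)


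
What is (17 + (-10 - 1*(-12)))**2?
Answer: 361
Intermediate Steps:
(17 + (-10 - 1*(-12)))**2 = (17 + (-10 + 12))**2 = (17 + 2)**2 = 19**2 = 361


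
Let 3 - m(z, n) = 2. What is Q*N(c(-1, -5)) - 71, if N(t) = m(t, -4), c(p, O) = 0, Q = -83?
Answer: -154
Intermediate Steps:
m(z, n) = 1 (m(z, n) = 3 - 1*2 = 3 - 2 = 1)
N(t) = 1
Q*N(c(-1, -5)) - 71 = -83*1 - 71 = -83 - 71 = -154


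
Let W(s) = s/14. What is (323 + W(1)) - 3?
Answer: 4481/14 ≈ 320.07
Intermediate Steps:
W(s) = s/14 (W(s) = s*(1/14) = s/14)
(323 + W(1)) - 3 = (323 + (1/14)*1) - 3 = (323 + 1/14) - 3 = 4523/14 - 3 = 4481/14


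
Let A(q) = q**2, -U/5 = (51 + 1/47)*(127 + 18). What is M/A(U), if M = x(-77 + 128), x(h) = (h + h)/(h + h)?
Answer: 2209/3022556102500 ≈ 7.3084e-10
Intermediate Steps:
U = -1738550/47 (U = -5*(51 + 1/47)*(127 + 18) = -5*(51 + 1/47)*145 = -11990*145/47 = -5*347710/47 = -1738550/47 ≈ -36990.)
x(h) = 1 (x(h) = (2*h)/((2*h)) = (2*h)*(1/(2*h)) = 1)
M = 1
M/A(U) = 1/(-1738550/47)**2 = 1/(3022556102500/2209) = 1*(2209/3022556102500) = 2209/3022556102500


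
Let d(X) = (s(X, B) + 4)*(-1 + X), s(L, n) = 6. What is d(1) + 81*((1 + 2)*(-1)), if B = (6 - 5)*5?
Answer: -243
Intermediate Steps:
B = 5 (B = 1*5 = 5)
d(X) = -10 + 10*X (d(X) = (6 + 4)*(-1 + X) = 10*(-1 + X) = -10 + 10*X)
d(1) + 81*((1 + 2)*(-1)) = (-10 + 10*1) + 81*((1 + 2)*(-1)) = (-10 + 10) + 81*(3*(-1)) = 0 + 81*(-3) = 0 - 243 = -243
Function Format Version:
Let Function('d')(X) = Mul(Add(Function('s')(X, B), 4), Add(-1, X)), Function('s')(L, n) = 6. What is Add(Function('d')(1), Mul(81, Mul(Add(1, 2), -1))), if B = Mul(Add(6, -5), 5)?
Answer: -243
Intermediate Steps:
B = 5 (B = Mul(1, 5) = 5)
Function('d')(X) = Add(-10, Mul(10, X)) (Function('d')(X) = Mul(Add(6, 4), Add(-1, X)) = Mul(10, Add(-1, X)) = Add(-10, Mul(10, X)))
Add(Function('d')(1), Mul(81, Mul(Add(1, 2), -1))) = Add(Add(-10, Mul(10, 1)), Mul(81, Mul(Add(1, 2), -1))) = Add(Add(-10, 10), Mul(81, Mul(3, -1))) = Add(0, Mul(81, -3)) = Add(0, -243) = -243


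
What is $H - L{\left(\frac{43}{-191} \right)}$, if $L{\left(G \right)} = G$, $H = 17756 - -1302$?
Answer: $\frac{3640121}{191} \approx 19058.0$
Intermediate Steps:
$H = 19058$ ($H = 17756 + 1302 = 19058$)
$H - L{\left(\frac{43}{-191} \right)} = 19058 - \frac{43}{-191} = 19058 - 43 \left(- \frac{1}{191}\right) = 19058 - - \frac{43}{191} = 19058 + \frac{43}{191} = \frac{3640121}{191}$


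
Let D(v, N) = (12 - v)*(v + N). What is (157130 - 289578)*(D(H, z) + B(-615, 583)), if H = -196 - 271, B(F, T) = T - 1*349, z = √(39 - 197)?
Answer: 29596697632 - 63442592*I*√158 ≈ 2.9597e+10 - 7.9746e+8*I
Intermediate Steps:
z = I*√158 (z = √(-158) = I*√158 ≈ 12.57*I)
B(F, T) = -349 + T (B(F, T) = T - 349 = -349 + T)
H = -467
D(v, N) = (12 - v)*(N + v)
(157130 - 289578)*(D(H, z) + B(-615, 583)) = (157130 - 289578)*((-1*(-467)² + 12*(I*√158) + 12*(-467) - 1*I*√158*(-467)) + (-349 + 583)) = -132448*((-1*218089 + 12*I*√158 - 5604 + 467*I*√158) + 234) = -132448*((-218089 + 12*I*√158 - 5604 + 467*I*√158) + 234) = -132448*((-223693 + 479*I*√158) + 234) = -132448*(-223459 + 479*I*√158) = 29596697632 - 63442592*I*√158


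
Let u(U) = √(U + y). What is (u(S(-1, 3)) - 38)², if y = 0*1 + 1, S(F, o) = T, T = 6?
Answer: (38 - √7)² ≈ 1249.9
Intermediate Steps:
S(F, o) = 6
y = 1 (y = 0 + 1 = 1)
u(U) = √(1 + U) (u(U) = √(U + 1) = √(1 + U))
(u(S(-1, 3)) - 38)² = (√(1 + 6) - 38)² = (√7 - 38)² = (-38 + √7)²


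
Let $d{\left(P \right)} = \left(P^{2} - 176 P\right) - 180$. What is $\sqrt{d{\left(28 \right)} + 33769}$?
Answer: $\sqrt{29445} \approx 171.6$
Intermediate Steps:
$d{\left(P \right)} = -180 + P^{2} - 176 P$
$\sqrt{d{\left(28 \right)} + 33769} = \sqrt{\left(-180 + 28^{2} - 4928\right) + 33769} = \sqrt{\left(-180 + 784 - 4928\right) + 33769} = \sqrt{-4324 + 33769} = \sqrt{29445}$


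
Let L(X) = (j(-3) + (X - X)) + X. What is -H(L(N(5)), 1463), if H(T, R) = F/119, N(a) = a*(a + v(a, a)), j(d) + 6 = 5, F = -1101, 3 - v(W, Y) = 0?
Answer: 1101/119 ≈ 9.2521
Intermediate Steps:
v(W, Y) = 3 (v(W, Y) = 3 - 1*0 = 3 + 0 = 3)
j(d) = -1 (j(d) = -6 + 5 = -1)
N(a) = a*(3 + a) (N(a) = a*(a + 3) = a*(3 + a))
L(X) = -1 + X (L(X) = (-1 + (X - X)) + X = (-1 + 0) + X = -1 + X)
H(T, R) = -1101/119
-H(L(N(5)), 1463) = -1*(-1101/119) = 1101/119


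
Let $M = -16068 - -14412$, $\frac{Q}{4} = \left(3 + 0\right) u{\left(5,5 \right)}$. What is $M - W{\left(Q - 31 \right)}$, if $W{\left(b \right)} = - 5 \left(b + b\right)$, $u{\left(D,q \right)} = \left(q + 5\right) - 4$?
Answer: $-1246$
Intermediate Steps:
$u{\left(D,q \right)} = 1 + q$ ($u{\left(D,q \right)} = \left(5 + q\right) - 4 = 1 + q$)
$Q = 72$ ($Q = 4 \left(3 + 0\right) \left(1 + 5\right) = 4 \cdot 3 \cdot 6 = 4 \cdot 18 = 72$)
$M = -1656$ ($M = -16068 + 14412 = -1656$)
$W{\left(b \right)} = - 10 b$ ($W{\left(b \right)} = - 5 \cdot 2 b = - 10 b$)
$M - W{\left(Q - 31 \right)} = -1656 - - 10 \left(72 - 31\right) = -1656 - \left(-10\right) 41 = -1656 - -410 = -1656 + 410 = -1246$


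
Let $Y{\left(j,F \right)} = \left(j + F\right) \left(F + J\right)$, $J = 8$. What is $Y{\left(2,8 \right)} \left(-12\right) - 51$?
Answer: $-1971$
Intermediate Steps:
$Y{\left(j,F \right)} = \left(8 + F\right) \left(F + j\right)$ ($Y{\left(j,F \right)} = \left(j + F\right) \left(F + 8\right) = \left(F + j\right) \left(8 + F\right) = \left(8 + F\right) \left(F + j\right)$)
$Y{\left(2,8 \right)} \left(-12\right) - 51 = \left(8^{2} + 8 \cdot 8 + 8 \cdot 2 + 8 \cdot 2\right) \left(-12\right) - 51 = \left(64 + 64 + 16 + 16\right) \left(-12\right) - 51 = 160 \left(-12\right) - 51 = -1920 - 51 = -1971$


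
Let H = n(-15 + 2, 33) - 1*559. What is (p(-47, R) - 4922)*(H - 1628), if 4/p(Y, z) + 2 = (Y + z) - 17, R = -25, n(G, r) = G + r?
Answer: 970612302/91 ≈ 1.0666e+7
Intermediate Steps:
p(Y, z) = 4/(-19 + Y + z) (p(Y, z) = 4/(-2 + ((Y + z) - 17)) = 4/(-2 + (-17 + Y + z)) = 4/(-19 + Y + z))
H = -539 (H = ((-15 + 2) + 33) - 1*559 = (-13 + 33) - 559 = 20 - 559 = -539)
(p(-47, R) - 4922)*(H - 1628) = (4/(-19 - 47 - 25) - 4922)*(-539 - 1628) = (4/(-91) - 4922)*(-2167) = (4*(-1/91) - 4922)*(-2167) = (-4/91 - 4922)*(-2167) = -447906/91*(-2167) = 970612302/91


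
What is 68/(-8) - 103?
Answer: -223/2 ≈ -111.50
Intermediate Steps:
68/(-8) - 103 = -⅛*68 - 103 = -17/2 - 103 = -223/2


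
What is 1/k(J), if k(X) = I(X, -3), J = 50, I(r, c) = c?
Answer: -⅓ ≈ -0.33333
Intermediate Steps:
k(X) = -3
1/k(J) = 1/(-3) = -⅓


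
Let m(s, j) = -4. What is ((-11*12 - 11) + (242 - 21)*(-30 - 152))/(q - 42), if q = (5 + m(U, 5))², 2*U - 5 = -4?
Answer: 40365/41 ≈ 984.51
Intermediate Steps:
U = ½ (U = 5/2 + (½)*(-4) = 5/2 - 2 = ½ ≈ 0.50000)
q = 1 (q = (5 - 4)² = 1² = 1)
((-11*12 - 11) + (242 - 21)*(-30 - 152))/(q - 42) = ((-11*12 - 11) + (242 - 21)*(-30 - 152))/(1 - 42) = ((-132 - 11) + 221*(-182))/(-41) = (-143 - 40222)*(-1/41) = -40365*(-1/41) = 40365/41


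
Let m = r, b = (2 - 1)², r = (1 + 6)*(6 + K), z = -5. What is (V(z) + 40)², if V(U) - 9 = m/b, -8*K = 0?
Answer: 8281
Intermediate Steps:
K = 0 (K = -⅛*0 = 0)
r = 42 (r = (1 + 6)*(6 + 0) = 7*6 = 42)
b = 1 (b = 1² = 1)
m = 42
V(U) = 51 (V(U) = 9 + 42/1 = 9 + 42*1 = 9 + 42 = 51)
(V(z) + 40)² = (51 + 40)² = 91² = 8281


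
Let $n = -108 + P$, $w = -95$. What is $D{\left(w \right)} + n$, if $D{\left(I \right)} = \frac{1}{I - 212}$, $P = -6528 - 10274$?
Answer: $- \frac{5191371}{307} \approx -16910.0$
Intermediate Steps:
$P = -16802$ ($P = -6528 - 10274 = -16802$)
$D{\left(I \right)} = \frac{1}{-212 + I}$
$n = -16910$ ($n = -108 - 16802 = -16910$)
$D{\left(w \right)} + n = \frac{1}{-212 - 95} - 16910 = \frac{1}{-307} - 16910 = - \frac{1}{307} - 16910 = - \frac{5191371}{307}$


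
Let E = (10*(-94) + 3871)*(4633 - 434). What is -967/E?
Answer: -967/12307269 ≈ -7.8571e-5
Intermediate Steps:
E = 12307269 (E = (-940 + 3871)*4199 = 2931*4199 = 12307269)
-967/E = -967/12307269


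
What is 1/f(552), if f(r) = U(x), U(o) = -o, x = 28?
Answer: -1/28 ≈ -0.035714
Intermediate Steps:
f(r) = -28 (f(r) = -1*28 = -28)
1/f(552) = 1/(-28) = -1/28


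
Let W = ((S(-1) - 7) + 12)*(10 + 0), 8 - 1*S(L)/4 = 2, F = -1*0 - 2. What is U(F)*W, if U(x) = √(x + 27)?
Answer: 1450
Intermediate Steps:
F = -2 (F = 0 - 2 = -2)
S(L) = 24 (S(L) = 32 - 4*2 = 32 - 8 = 24)
U(x) = √(27 + x)
W = 290 (W = ((24 - 7) + 12)*(10 + 0) = (17 + 12)*10 = 29*10 = 290)
U(F)*W = √(27 - 2)*290 = √25*290 = 5*290 = 1450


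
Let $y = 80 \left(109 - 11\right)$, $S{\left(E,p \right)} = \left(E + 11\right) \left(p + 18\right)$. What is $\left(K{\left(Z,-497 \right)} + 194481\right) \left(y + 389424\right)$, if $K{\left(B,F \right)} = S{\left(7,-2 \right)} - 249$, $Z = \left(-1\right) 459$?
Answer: $77275793280$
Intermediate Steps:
$S{\left(E,p \right)} = \left(11 + E\right) \left(18 + p\right)$
$y = 7840$ ($y = 80 \cdot 98 = 7840$)
$Z = -459$
$K{\left(B,F \right)} = 39$ ($K{\left(B,F \right)} = \left(198 + 11 \left(-2\right) + 18 \cdot 7 + 7 \left(-2\right)\right) - 249 = \left(198 - 22 + 126 - 14\right) - 249 = 288 - 249 = 39$)
$\left(K{\left(Z,-497 \right)} + 194481\right) \left(y + 389424\right) = \left(39 + 194481\right) \left(7840 + 389424\right) = 194520 \cdot 397264 = 77275793280$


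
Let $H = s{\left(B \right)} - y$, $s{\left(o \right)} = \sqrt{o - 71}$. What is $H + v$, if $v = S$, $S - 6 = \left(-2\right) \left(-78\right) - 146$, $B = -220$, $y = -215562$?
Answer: $215578 + i \sqrt{291} \approx 2.1558 \cdot 10^{5} + 17.059 i$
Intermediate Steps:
$S = 16$ ($S = 6 - -10 = 6 + \left(156 - 146\right) = 6 + 10 = 16$)
$v = 16$
$s{\left(o \right)} = \sqrt{-71 + o}$
$H = 215562 + i \sqrt{291}$ ($H = \sqrt{-71 - 220} - -215562 = \sqrt{-291} + 215562 = i \sqrt{291} + 215562 = 215562 + i \sqrt{291} \approx 2.1556 \cdot 10^{5} + 17.059 i$)
$H + v = \left(215562 + i \sqrt{291}\right) + 16 = 215578 + i \sqrt{291}$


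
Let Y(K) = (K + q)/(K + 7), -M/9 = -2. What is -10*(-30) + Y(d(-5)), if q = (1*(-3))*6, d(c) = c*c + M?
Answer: 601/2 ≈ 300.50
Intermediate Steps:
M = 18 (M = -9*(-2) = 18)
d(c) = 18 + c² (d(c) = c*c + 18 = c² + 18 = 18 + c²)
q = -18 (q = -3*6 = -18)
Y(K) = (-18 + K)/(7 + K) (Y(K) = (K - 18)/(K + 7) = (-18 + K)/(7 + K))
-10*(-30) + Y(d(-5)) = -10*(-30) + (-18 + (18 + (-5)²))/(7 + (18 + (-5)²)) = 300 + (-18 + (18 + 25))/(7 + (18 + 25)) = 300 + (-18 + 43)/(7 + 43) = 300 + 25/50 = 300 + (1/50)*25 = 300 + ½ = 601/2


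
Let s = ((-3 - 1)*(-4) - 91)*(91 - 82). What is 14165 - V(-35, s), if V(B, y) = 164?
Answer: 14001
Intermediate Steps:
s = -675 (s = (-4*(-4) - 91)*9 = (16 - 91)*9 = -75*9 = -675)
14165 - V(-35, s) = 14165 - 1*164 = 14165 - 164 = 14001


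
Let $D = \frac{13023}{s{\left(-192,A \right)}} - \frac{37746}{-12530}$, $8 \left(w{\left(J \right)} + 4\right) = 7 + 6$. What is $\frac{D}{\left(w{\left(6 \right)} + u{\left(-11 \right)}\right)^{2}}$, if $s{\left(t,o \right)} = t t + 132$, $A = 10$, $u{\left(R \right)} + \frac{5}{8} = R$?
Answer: $\frac{259938201}{15142956080} \approx 0.017166$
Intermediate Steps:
$u{\left(R \right)} = - \frac{5}{8} + R$
$s{\left(t,o \right)} = 132 + t^{2}$ ($s{\left(t,o \right)} = t^{2} + 132 = 132 + t^{2}$)
$w{\left(J \right)} = - \frac{19}{8}$ ($w{\left(J \right)} = -4 + \frac{7 + 6}{8} = -4 + \frac{1}{8} \cdot 13 = -4 + \frac{13}{8} = - \frac{19}{8}$)
$D = \frac{259938201}{77259980}$ ($D = \frac{13023}{132 + \left(-192\right)^{2}} - \frac{37746}{-12530} = \frac{13023}{132 + 36864} - - \frac{18873}{6265} = \frac{13023}{36996} + \frac{18873}{6265} = 13023 \cdot \frac{1}{36996} + \frac{18873}{6265} = \frac{4341}{12332} + \frac{18873}{6265} = \frac{259938201}{77259980} \approx 3.3645$)
$\frac{D}{\left(w{\left(6 \right)} + u{\left(-11 \right)}\right)^{2}} = \frac{259938201}{77259980 \left(- \frac{19}{8} - \frac{93}{8}\right)^{2}} = \frac{259938201}{77259980 \left(-14\right)^{2}} = \frac{259938201}{77259980 \cdot 196} = \frac{259938201}{77259980} \cdot \frac{1}{196} = \frac{259938201}{15142956080}$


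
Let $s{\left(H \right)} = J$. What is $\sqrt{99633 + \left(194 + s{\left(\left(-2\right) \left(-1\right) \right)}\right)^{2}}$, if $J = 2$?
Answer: $\sqrt{138049} \approx 371.55$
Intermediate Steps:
$s{\left(H \right)} = 2$
$\sqrt{99633 + \left(194 + s{\left(\left(-2\right) \left(-1\right) \right)}\right)^{2}} = \sqrt{99633 + \left(194 + 2\right)^{2}} = \sqrt{99633 + 196^{2}} = \sqrt{99633 + 38416} = \sqrt{138049}$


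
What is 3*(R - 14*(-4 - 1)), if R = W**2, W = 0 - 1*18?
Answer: 1182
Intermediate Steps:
W = -18 (W = 0 - 18 = -18)
R = 324 (R = (-18)**2 = 324)
3*(R - 14*(-4 - 1)) = 3*(324 - 14*(-4 - 1)) = 3*(324 - 14*(-5)) = 3*(324 + 70) = 3*394 = 1182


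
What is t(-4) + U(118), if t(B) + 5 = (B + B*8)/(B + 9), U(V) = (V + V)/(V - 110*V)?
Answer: -6659/545 ≈ -12.218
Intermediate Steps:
U(V) = -2/109 (U(V) = (2*V)/((-109*V)) = (2*V)*(-1/(109*V)) = -2/109)
t(B) = -5 + 9*B/(9 + B) (t(B) = -5 + (B + B*8)/(B + 9) = -5 + (B + 8*B)/(9 + B) = -5 + (9*B)/(9 + B) = -5 + 9*B/(9 + B))
t(-4) + U(118) = (-45 + 4*(-4))/(9 - 4) - 2/109 = (-45 - 16)/5 - 2/109 = (⅕)*(-61) - 2/109 = -61/5 - 2/109 = -6659/545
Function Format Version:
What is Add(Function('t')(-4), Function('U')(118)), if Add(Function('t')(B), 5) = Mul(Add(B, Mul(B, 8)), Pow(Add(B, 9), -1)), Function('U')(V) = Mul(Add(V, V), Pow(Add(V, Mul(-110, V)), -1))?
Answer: Rational(-6659, 545) ≈ -12.218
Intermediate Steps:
Function('U')(V) = Rational(-2, 109) (Function('U')(V) = Mul(Mul(2, V), Pow(Mul(-109, V), -1)) = Mul(Mul(2, V), Mul(Rational(-1, 109), Pow(V, -1))) = Rational(-2, 109))
Function('t')(B) = Add(-5, Mul(9, B, Pow(Add(9, B), -1))) (Function('t')(B) = Add(-5, Mul(Add(B, Mul(B, 8)), Pow(Add(B, 9), -1))) = Add(-5, Mul(Add(B, Mul(8, B)), Pow(Add(9, B), -1))) = Add(-5, Mul(Mul(9, B), Pow(Add(9, B), -1))) = Add(-5, Mul(9, B, Pow(Add(9, B), -1))))
Add(Function('t')(-4), Function('U')(118)) = Add(Mul(Pow(Add(9, -4), -1), Add(-45, Mul(4, -4))), Rational(-2, 109)) = Add(Mul(Pow(5, -1), Add(-45, -16)), Rational(-2, 109)) = Add(Mul(Rational(1, 5), -61), Rational(-2, 109)) = Add(Rational(-61, 5), Rational(-2, 109)) = Rational(-6659, 545)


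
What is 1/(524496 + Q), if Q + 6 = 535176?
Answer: 1/1059666 ≈ 9.4369e-7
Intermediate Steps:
Q = 535170 (Q = -6 + 535176 = 535170)
1/(524496 + Q) = 1/(524496 + 535170) = 1/1059666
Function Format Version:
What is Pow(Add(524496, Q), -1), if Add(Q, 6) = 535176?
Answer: Rational(1, 1059666) ≈ 9.4369e-7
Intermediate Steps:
Q = 535170 (Q = Add(-6, 535176) = 535170)
Pow(Add(524496, Q), -1) = Pow(Add(524496, 535170), -1) = Pow(1059666, -1) = Rational(1, 1059666)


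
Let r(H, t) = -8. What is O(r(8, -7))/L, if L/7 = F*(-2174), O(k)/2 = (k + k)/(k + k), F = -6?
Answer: 1/45654 ≈ 2.1904e-5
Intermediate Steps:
O(k) = 2 (O(k) = 2*((k + k)/(k + k)) = 2*((2*k)/((2*k))) = 2*((2*k)*(1/(2*k))) = 2*1 = 2)
L = 91308 (L = 7*(-6*(-2174)) = 7*13044 = 91308)
O(r(8, -7))/L = 2/91308 = 2*(1/91308) = 1/45654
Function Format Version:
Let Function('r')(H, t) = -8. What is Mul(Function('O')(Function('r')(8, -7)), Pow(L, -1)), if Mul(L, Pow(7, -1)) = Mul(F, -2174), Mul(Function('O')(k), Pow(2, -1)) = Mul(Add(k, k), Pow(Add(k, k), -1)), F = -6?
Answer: Rational(1, 45654) ≈ 2.1904e-5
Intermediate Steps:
Function('O')(k) = 2 (Function('O')(k) = Mul(2, Mul(Add(k, k), Pow(Add(k, k), -1))) = Mul(2, Mul(Mul(2, k), Pow(Mul(2, k), -1))) = Mul(2, Mul(Mul(2, k), Mul(Rational(1, 2), Pow(k, -1)))) = Mul(2, 1) = 2)
L = 91308 (L = Mul(7, Mul(-6, -2174)) = Mul(7, 13044) = 91308)
Mul(Function('O')(Function('r')(8, -7)), Pow(L, -1)) = Mul(2, Pow(91308, -1)) = Mul(2, Rational(1, 91308)) = Rational(1, 45654)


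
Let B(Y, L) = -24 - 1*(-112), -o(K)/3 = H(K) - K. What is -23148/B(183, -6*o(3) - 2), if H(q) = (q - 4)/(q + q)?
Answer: -5787/22 ≈ -263.05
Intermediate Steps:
H(q) = (-4 + q)/(2*q) (H(q) = (-4 + q)/((2*q)) = (-4 + q)*(1/(2*q)) = (-4 + q)/(2*q))
o(K) = 3*K - 3*(-4 + K)/(2*K) (o(K) = -3*((-4 + K)/(2*K) - K) = -3*(-K + (-4 + K)/(2*K)) = 3*K - 3*(-4 + K)/(2*K))
B(Y, L) = 88 (B(Y, L) = -24 + 112 = 88)
-23148/B(183, -6*o(3) - 2) = -23148/88 = -23148*1/88 = -5787/22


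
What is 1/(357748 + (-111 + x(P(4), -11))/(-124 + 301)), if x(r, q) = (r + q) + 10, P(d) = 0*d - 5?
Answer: 59/21107093 ≈ 2.7953e-6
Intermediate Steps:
P(d) = -5 (P(d) = 0 - 5 = -5)
x(r, q) = 10 + q + r (x(r, q) = (q + r) + 10 = 10 + q + r)
1/(357748 + (-111 + x(P(4), -11))/(-124 + 301)) = 1/(357748 + (-111 + (10 - 11 - 5))/(-124 + 301)) = 1/(357748 + (-111 - 6)/177) = 1/(357748 - 117*1/177) = 1/(357748 - 39/59) = 1/(21107093/59) = 59/21107093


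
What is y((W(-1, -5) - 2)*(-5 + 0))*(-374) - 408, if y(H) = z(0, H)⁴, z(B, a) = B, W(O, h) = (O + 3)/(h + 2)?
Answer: -408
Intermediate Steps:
W(O, h) = (3 + O)/(2 + h)
y(H) = 0 (y(H) = 0⁴ = 0)
y((W(-1, -5) - 2)*(-5 + 0))*(-374) - 408 = 0*(-374) - 408 = 0 - 408 = -408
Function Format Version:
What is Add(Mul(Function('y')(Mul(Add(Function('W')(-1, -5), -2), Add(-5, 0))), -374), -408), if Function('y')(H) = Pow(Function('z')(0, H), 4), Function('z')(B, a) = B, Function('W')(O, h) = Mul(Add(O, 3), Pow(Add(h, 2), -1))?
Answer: -408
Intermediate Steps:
Function('W')(O, h) = Mul(Pow(Add(2, h), -1), Add(3, O)) (Function('W')(O, h) = Mul(Add(3, O), Pow(Add(2, h), -1)) = Mul(Pow(Add(2, h), -1), Add(3, O)))
Function('y')(H) = 0 (Function('y')(H) = Pow(0, 4) = 0)
Add(Mul(Function('y')(Mul(Add(Function('W')(-1, -5), -2), Add(-5, 0))), -374), -408) = Add(Mul(0, -374), -408) = Add(0, -408) = -408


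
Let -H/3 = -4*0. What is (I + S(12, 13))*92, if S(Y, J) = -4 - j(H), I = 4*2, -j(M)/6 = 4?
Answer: 2576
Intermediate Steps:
H = 0 (H = -(-12)*0 = -3*0 = 0)
j(M) = -24 (j(M) = -6*4 = -24)
I = 8
S(Y, J) = 20 (S(Y, J) = -4 - 1*(-24) = -4 + 24 = 20)
(I + S(12, 13))*92 = (8 + 20)*92 = 28*92 = 2576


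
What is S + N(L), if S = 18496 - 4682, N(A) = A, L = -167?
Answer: 13647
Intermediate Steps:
S = 13814
S + N(L) = 13814 - 167 = 13647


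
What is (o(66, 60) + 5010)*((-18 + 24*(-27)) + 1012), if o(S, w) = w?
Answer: 1754220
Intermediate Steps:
(o(66, 60) + 5010)*((-18 + 24*(-27)) + 1012) = (60 + 5010)*((-18 + 24*(-27)) + 1012) = 5070*((-18 - 648) + 1012) = 5070*(-666 + 1012) = 5070*346 = 1754220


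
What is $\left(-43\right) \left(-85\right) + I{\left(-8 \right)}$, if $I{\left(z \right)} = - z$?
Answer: $3663$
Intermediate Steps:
$\left(-43\right) \left(-85\right) + I{\left(-8 \right)} = \left(-43\right) \left(-85\right) - -8 = 3655 + 8 = 3663$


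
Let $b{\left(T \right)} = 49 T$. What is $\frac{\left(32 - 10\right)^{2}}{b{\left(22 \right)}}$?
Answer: $\frac{22}{49} \approx 0.44898$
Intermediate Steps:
$\frac{\left(32 - 10\right)^{2}}{b{\left(22 \right)}} = \frac{\left(32 - 10\right)^{2}}{49 \cdot 22} = \frac{22^{2}}{1078} = 484 \cdot \frac{1}{1078} = \frac{22}{49}$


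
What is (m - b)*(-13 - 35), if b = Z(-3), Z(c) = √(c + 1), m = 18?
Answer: -864 + 48*I*√2 ≈ -864.0 + 67.882*I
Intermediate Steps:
Z(c) = √(1 + c)
b = I*√2 (b = √(1 - 3) = √(-2) = I*√2 ≈ 1.4142*I)
(m - b)*(-13 - 35) = (18 - I*√2)*(-13 - 35) = (18 - I*√2)*(-48) = -864 + 48*I*√2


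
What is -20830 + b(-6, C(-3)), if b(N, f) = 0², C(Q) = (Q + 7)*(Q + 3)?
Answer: -20830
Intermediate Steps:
C(Q) = (3 + Q)*(7 + Q) (C(Q) = (7 + Q)*(3 + Q) = (3 + Q)*(7 + Q))
b(N, f) = 0
-20830 + b(-6, C(-3)) = -20830 + 0 = -20830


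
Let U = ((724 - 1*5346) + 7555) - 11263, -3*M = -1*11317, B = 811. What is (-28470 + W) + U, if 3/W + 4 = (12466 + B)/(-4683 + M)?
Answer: -1867939396/50759 ≈ -36800.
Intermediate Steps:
M = 11317/3 (M = -(-1)*11317/3 = -⅓*(-11317) = 11317/3 ≈ 3772.3)
U = -8330 (U = ((724 - 5346) + 7555) - 11263 = (-4622 + 7555) - 11263 = 2933 - 11263 = -8330)
W = -8196/50759 (W = 3/(-4 + (12466 + 811)/(-4683 + 11317/3)) = 3/(-4 + 13277/(-2732/3)) = 3/(-4 + 13277*(-3/2732)) = 3/(-4 - 39831/2732) = 3/(-50759/2732) = 3*(-2732/50759) = -8196/50759 ≈ -0.16147)
(-28470 + W) + U = (-28470 - 8196/50759) - 8330 = -1445116926/50759 - 8330 = -1867939396/50759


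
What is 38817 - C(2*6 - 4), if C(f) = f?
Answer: 38809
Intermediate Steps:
38817 - C(2*6 - 4) = 38817 - (2*6 - 4) = 38817 - (12 - 4) = 38817 - 1*8 = 38817 - 8 = 38809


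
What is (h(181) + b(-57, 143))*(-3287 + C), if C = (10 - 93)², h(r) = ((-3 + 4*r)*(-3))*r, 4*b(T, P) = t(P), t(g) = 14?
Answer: -1410181199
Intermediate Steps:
b(T, P) = 7/2 (b(T, P) = (¼)*14 = 7/2)
h(r) = r*(9 - 12*r) (h(r) = (9 - 12*r)*r = r*(9 - 12*r))
C = 6889 (C = (-83)² = 6889)
(h(181) + b(-57, 143))*(-3287 + C) = (3*181*(3 - 4*181) + 7/2)*(-3287 + 6889) = (3*181*(3 - 724) + 7/2)*3602 = (3*181*(-721) + 7/2)*3602 = (-391503 + 7/2)*3602 = -782999/2*3602 = -1410181199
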